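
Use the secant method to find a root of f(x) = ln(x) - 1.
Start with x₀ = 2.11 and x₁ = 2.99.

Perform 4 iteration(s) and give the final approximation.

f(x) = ln(x) - 1
x₀ = 2.11, x₁ = 2.99

Secant formula: x_{n+1} = x_n - f(x_n)(x_n - x_{n-1})/(f(x_n) - f(x_{n-1}))

Iteration 1:
  f(2.110000) = -0.253312
  f(2.990000) = 0.095273
  x_2 = 2.990000 - 0.095273×(2.990000 - 2.110000)/(0.095273 - (-0.253312))
       = 2.749483
Iteration 2:
  f(2.990000) = 0.095273
  f(2.749483) = 0.011413
  x_3 = 2.749483 - 0.011413×(2.749483 - 2.990000)/(0.011413 - 0.095273)
       = 2.716750
Iteration 3:
  f(2.749483) = 0.011413
  f(2.716750) = -0.000564
  x_4 = 2.716750 - (-0.000564)×(2.716750 - 2.749483)/(-0.000564 - 0.011413)
       = 2.718291
Iteration 4:
  f(2.716750) = -0.000564
  f(2.718291) = 0.000003
  x_5 = 2.718291 - 0.000003×(2.718291 - 2.716750)/(0.000003 - (-0.000564))
       = 2.718282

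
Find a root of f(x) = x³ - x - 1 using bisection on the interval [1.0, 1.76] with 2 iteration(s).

f(x) = x³ - x - 1
Initial interval: [1.0, 1.76]

Iteration 1:
  c_1 = (1.000000 + 1.760000)/2 = 1.380000
  f(c_1) = f(1.380000) = 0.248072
  f(a) × f(c) < 0, new interval: [1.000000, 1.380000]
Iteration 2:
  c_2 = (1.000000 + 1.380000)/2 = 1.190000
  f(c_2) = f(1.190000) = -0.504841
  f(a) × f(c) ≥ 0, new interval: [1.190000, 1.380000]

After 2 iteration(s), the approximation is c_2 = 1.190000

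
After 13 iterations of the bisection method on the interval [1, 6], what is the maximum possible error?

Bisection error bound: |error| ≤ (b-a)/2^n
|error| ≤ (6 - 1)/2^13 = 5/2^13
|error| ≤ 0.0006103516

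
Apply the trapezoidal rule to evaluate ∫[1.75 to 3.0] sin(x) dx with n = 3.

f(x) = sin(x)
a = 1.75, b = 3.0, n = 3
h = (b - a)/n = 0.416667

Trapezoidal rule: (h/2)[f(x₀) + 2f(x₁) + 2f(x₂) + ... + f(xₙ)]

x_0 = 1.7500, f(x_0) = 0.983986, coefficient = 1
x_1 = 2.1667, f(x_1) = 0.827660, coefficient = 2
x_2 = 2.5833, f(x_2) = 0.529711, coefficient = 2
x_3 = 3.0000, f(x_3) = 0.141120, coefficient = 1

I ≈ (0.416667/2) × 3.839848 = 0.799968
Exact value: 0.811746
Error: 0.011778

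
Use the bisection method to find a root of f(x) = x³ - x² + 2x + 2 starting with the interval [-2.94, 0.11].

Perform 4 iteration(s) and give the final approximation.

f(x) = x³ - x² + 2x + 2
Initial interval: [-2.94, 0.11]

Iteration 1:
  c_1 = (-2.940000 + 0.110000)/2 = -1.415000
  f(c_1) = f(-1.415000) = -5.665373
  f(a) × f(c) ≥ 0, new interval: [-1.415000, 0.110000]
Iteration 2:
  c_2 = (-1.415000 + 0.110000)/2 = -0.652500
  f(c_2) = f(-0.652500) = -0.008562
  f(a) × f(c) ≥ 0, new interval: [-0.652500, 0.110000]
Iteration 3:
  c_3 = (-0.652500 + 0.110000)/2 = -0.271250
  f(c_3) = f(-0.271250) = 1.363966
  f(a) × f(c) < 0, new interval: [-0.652500, -0.271250]
Iteration 4:
  c_4 = (-0.652500 + (-0.271250))/2 = -0.461875
  f(c_4) = f(-0.461875) = 0.764390
  f(a) × f(c) < 0, new interval: [-0.652500, -0.461875]

After 4 iteration(s), the approximation is c_4 = -0.461875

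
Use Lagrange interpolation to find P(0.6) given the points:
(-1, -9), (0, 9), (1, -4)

Lagrange interpolation formula:
P(x) = Σ yᵢ × Lᵢ(x)
where Lᵢ(x) = Π_{j≠i} (x - xⱼ)/(xᵢ - xⱼ)

L_0(0.6) = (0.6 - 0)/(-1 - 0) × (0.6 - 1)/(-1 - 1) = -0.120000
L_1(0.6) = (0.6 - (-1))/(0 - (-1)) × (0.6 - 1)/(0 - 1) = 0.640000
L_2(0.6) = (0.6 - (-1))/(1 - (-1)) × (0.6 - 0)/(1 - 0) = 0.480000

P(0.6) = (-9)×L_0(0.6) + 9×L_1(0.6) + (-4)×L_2(0.6)
P(0.6) = 4.920000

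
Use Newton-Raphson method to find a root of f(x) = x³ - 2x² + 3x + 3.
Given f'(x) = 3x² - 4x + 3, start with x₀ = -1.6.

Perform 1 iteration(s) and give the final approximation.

f(x) = x³ - 2x² + 3x + 3
f'(x) = 3x² - 4x + 3
x₀ = -1.6

Newton-Raphson formula: x_{n+1} = x_n - f(x_n)/f'(x_n)

Iteration 1:
  f(-1.600000) = -11.016000
  f'(-1.600000) = 17.080000
  x_1 = -1.600000 - (-11.016000)/17.080000 = -0.955035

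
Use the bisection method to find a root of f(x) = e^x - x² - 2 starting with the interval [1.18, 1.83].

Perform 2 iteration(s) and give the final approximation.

f(x) = e^x - x² - 2
Initial interval: [1.18, 1.83]

Iteration 1:
  c_1 = (1.180000 + 1.830000)/2 = 1.505000
  f(c_1) = f(1.505000) = 0.239129
  f(a) × f(c) < 0, new interval: [1.180000, 1.505000]
Iteration 2:
  c_2 = (1.180000 + 1.505000)/2 = 1.342500
  f(c_2) = f(1.342500) = 0.026297
  f(a) × f(c) < 0, new interval: [1.180000, 1.342500]

After 2 iteration(s), the approximation is c_2 = 1.342500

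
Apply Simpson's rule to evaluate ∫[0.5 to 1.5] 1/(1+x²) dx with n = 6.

f(x) = 1/(1+x²)
a = 0.5, b = 1.5, n = 6
h = (b - a)/n = 0.166667

Simpson's rule: (h/3)[f(x₀) + 4f(x₁) + 2f(x₂) + ... + f(xₙ)]

x_0 = 0.5000, f(x_0) = 0.800000, coefficient = 1
x_1 = 0.6667, f(x_1) = 0.692308, coefficient = 4
x_2 = 0.8333, f(x_2) = 0.590164, coefficient = 2
x_3 = 1.0000, f(x_3) = 0.500000, coefficient = 4
x_4 = 1.1667, f(x_4) = 0.423529, coefficient = 2
x_5 = 1.3333, f(x_5) = 0.360000, coefficient = 4
x_6 = 1.5000, f(x_6) = 0.307692, coefficient = 1

I ≈ (0.166667/3) × 9.344310 = 0.519128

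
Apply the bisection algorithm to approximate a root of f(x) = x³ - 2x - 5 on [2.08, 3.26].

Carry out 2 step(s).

f(x) = x³ - 2x - 5
Initial interval: [2.08, 3.26]

Iteration 1:
  c_1 = (2.080000 + 3.260000)/2 = 2.670000
  f(c_1) = f(2.670000) = 8.694163
  f(a) × f(c) < 0, new interval: [2.080000, 2.670000]
Iteration 2:
  c_2 = (2.080000 + 2.670000)/2 = 2.375000
  f(c_2) = f(2.375000) = 3.646484
  f(a) × f(c) < 0, new interval: [2.080000, 2.375000]

After 2 iteration(s), the approximation is c_2 = 2.375000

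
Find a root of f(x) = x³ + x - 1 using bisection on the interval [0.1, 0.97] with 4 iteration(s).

f(x) = x³ + x - 1
Initial interval: [0.1, 0.97]

Iteration 1:
  c_1 = (0.100000 + 0.970000)/2 = 0.535000
  f(c_1) = f(0.535000) = -0.311870
  f(a) × f(c) ≥ 0, new interval: [0.535000, 0.970000]
Iteration 2:
  c_2 = (0.535000 + 0.970000)/2 = 0.752500
  f(c_2) = f(0.752500) = 0.178608
  f(a) × f(c) < 0, new interval: [0.535000, 0.752500]
Iteration 3:
  c_3 = (0.535000 + 0.752500)/2 = 0.643750
  f(c_3) = f(0.643750) = -0.089471
  f(a) × f(c) ≥ 0, new interval: [0.643750, 0.752500]
Iteration 4:
  c_4 = (0.643750 + 0.752500)/2 = 0.698125
  f(c_4) = f(0.698125) = 0.038376
  f(a) × f(c) < 0, new interval: [0.643750, 0.698125]

After 4 iteration(s), the approximation is c_4 = 0.698125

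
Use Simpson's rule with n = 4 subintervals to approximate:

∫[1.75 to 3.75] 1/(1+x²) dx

f(x) = 1/(1+x²)
a = 1.75, b = 3.75, n = 4
h = (b - a)/n = 0.500000

Simpson's rule: (h/3)[f(x₀) + 4f(x₁) + 2f(x₂) + ... + f(xₙ)]

x_0 = 1.7500, f(x_0) = 0.246154, coefficient = 1
x_1 = 2.2500, f(x_1) = 0.164948, coefficient = 4
x_2 = 2.7500, f(x_2) = 0.116788, coefficient = 2
x_3 = 3.2500, f(x_3) = 0.086486, coefficient = 4
x_4 = 3.7500, f(x_4) = 0.066390, coefficient = 1

I ≈ (0.500000/3) × 1.551860 = 0.258643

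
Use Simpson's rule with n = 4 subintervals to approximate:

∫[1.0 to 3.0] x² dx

f(x) = x²
a = 1.0, b = 3.0, n = 4
h = (b - a)/n = 0.500000

Simpson's rule: (h/3)[f(x₀) + 4f(x₁) + 2f(x₂) + ... + f(xₙ)]

x_0 = 1.0000, f(x_0) = 1.000000, coefficient = 1
x_1 = 1.5000, f(x_1) = 2.250000, coefficient = 4
x_2 = 2.0000, f(x_2) = 4.000000, coefficient = 2
x_3 = 2.5000, f(x_3) = 6.250000, coefficient = 4
x_4 = 3.0000, f(x_4) = 9.000000, coefficient = 1

I ≈ (0.500000/3) × 52.000000 = 8.666667
Exact value: 8.666667
Error: 0.000000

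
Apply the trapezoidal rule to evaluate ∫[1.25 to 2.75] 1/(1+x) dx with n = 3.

f(x) = 1/(1+x)
a = 1.25, b = 2.75, n = 3
h = (b - a)/n = 0.500000

Trapezoidal rule: (h/2)[f(x₀) + 2f(x₁) + 2f(x₂) + ... + f(xₙ)]

x_0 = 1.2500, f(x_0) = 0.444444, coefficient = 1
x_1 = 1.7500, f(x_1) = 0.363636, coefficient = 2
x_2 = 2.2500, f(x_2) = 0.307692, coefficient = 2
x_3 = 2.7500, f(x_3) = 0.266667, coefficient = 1

I ≈ (0.500000/2) × 2.053768 = 0.513442
Exact value: 0.510826
Error: 0.002616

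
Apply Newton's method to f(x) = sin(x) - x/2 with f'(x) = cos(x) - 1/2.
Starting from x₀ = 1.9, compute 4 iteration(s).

f(x) = sin(x) - x/2
f'(x) = cos(x) - 1/2
x₀ = 1.9

Newton-Raphson formula: x_{n+1} = x_n - f(x_n)/f'(x_n)

Iteration 1:
  f(1.900000) = -0.003700
  f'(1.900000) = -0.823290
  x_1 = 1.900000 - (-0.003700)/(-0.823290) = 1.895506
Iteration 2:
  f(1.895506) = -0.000010
  f'(1.895506) = -0.819034
  x_2 = 1.895506 - (-0.000010)/(-0.819034) = 1.895494
Iteration 3:
  f(1.895494) = 0.000000
  f'(1.895494) = -0.819023
  x_3 = 1.895494 - 0.000000/(-0.819023) = 1.895494
Iteration 4:
  f(1.895494) = 0.000000
  f'(1.895494) = -0.819023
  x_4 = 1.895494 - 0.000000/(-0.819023) = 1.895494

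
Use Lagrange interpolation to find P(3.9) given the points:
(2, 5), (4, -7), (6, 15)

Lagrange interpolation formula:
P(x) = Σ yᵢ × Lᵢ(x)
where Lᵢ(x) = Π_{j≠i} (x - xⱼ)/(xᵢ - xⱼ)

L_0(3.9) = (3.9 - 4)/(2 - 4) × (3.9 - 6)/(2 - 6) = 0.026250
L_1(3.9) = (3.9 - 2)/(4 - 2) × (3.9 - 6)/(4 - 6) = 0.997500
L_2(3.9) = (3.9 - 2)/(6 - 2) × (3.9 - 4)/(6 - 4) = -0.023750

P(3.9) = 5×L_0(3.9) + (-7)×L_1(3.9) + 15×L_2(3.9)
P(3.9) = -7.207500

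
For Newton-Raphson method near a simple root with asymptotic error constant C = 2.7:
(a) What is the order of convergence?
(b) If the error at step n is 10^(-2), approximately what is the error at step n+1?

(a) Newton-Raphson has quadratic (order 2) convergence near simple roots.
    This means |e_{n+1}| ≈ C|e_n|².

(b) With |e_n| = 10^(-2) and C = 2.7:
    |e_{n+1}| ≈ 2.7 × (10^(-2))² = 2.7 × 10^(-4)

(a) 2 (quadratic); (b) |e_{n+1}| ≈ 2.700e-04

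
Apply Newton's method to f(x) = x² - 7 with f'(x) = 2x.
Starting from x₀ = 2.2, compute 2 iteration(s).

f(x) = x² - 7
f'(x) = 2x
x₀ = 2.2

Newton-Raphson formula: x_{n+1} = x_n - f(x_n)/f'(x_n)

Iteration 1:
  f(2.200000) = -2.160000
  f'(2.200000) = 4.400000
  x_1 = 2.200000 - (-2.160000)/4.400000 = 2.690909
Iteration 2:
  f(2.690909) = 0.240992
  f'(2.690909) = 5.381818
  x_2 = 2.690909 - 0.240992/5.381818 = 2.646130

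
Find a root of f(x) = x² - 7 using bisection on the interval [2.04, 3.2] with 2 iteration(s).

f(x) = x² - 7
Initial interval: [2.04, 3.2]

Iteration 1:
  c_1 = (2.040000 + 3.200000)/2 = 2.620000
  f(c_1) = f(2.620000) = -0.135600
  f(a) × f(c) ≥ 0, new interval: [2.620000, 3.200000]
Iteration 2:
  c_2 = (2.620000 + 3.200000)/2 = 2.910000
  f(c_2) = f(2.910000) = 1.468100
  f(a) × f(c) < 0, new interval: [2.620000, 2.910000]

After 2 iteration(s), the approximation is c_2 = 2.910000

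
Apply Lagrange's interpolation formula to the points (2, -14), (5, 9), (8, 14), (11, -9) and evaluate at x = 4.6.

Lagrange interpolation formula:
P(x) = Σ yᵢ × Lᵢ(x)
where Lᵢ(x) = Π_{j≠i} (x - xⱼ)/(xᵢ - xⱼ)

L_0(4.6) = (4.6 - 5)/(2 - 5) × (4.6 - 8)/(2 - 8) × (4.6 - 11)/(2 - 11) = 0.053728
L_1(4.6) = (4.6 - 2)/(5 - 2) × (4.6 - 8)/(5 - 8) × (4.6 - 11)/(5 - 11) = 1.047704
L_2(4.6) = (4.6 - 2)/(8 - 2) × (4.6 - 5)/(8 - 5) × (4.6 - 11)/(8 - 11) = -0.123259
L_3(4.6) = (4.6 - 2)/(11 - 2) × (4.6 - 5)/(11 - 5) × (4.6 - 8)/(11 - 8) = 0.021827

P(4.6) = (-14)×L_0(4.6) + 9×L_1(4.6) + 14×L_2(4.6) + (-9)×L_3(4.6)
P(4.6) = 6.755062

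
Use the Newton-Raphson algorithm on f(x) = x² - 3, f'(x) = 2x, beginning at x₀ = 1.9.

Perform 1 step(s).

f(x) = x² - 3
f'(x) = 2x
x₀ = 1.9

Newton-Raphson formula: x_{n+1} = x_n - f(x_n)/f'(x_n)

Iteration 1:
  f(1.900000) = 0.610000
  f'(1.900000) = 3.800000
  x_1 = 1.900000 - 0.610000/3.800000 = 1.739474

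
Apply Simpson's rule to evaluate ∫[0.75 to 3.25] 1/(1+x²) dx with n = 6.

f(x) = 1/(1+x²)
a = 0.75, b = 3.25, n = 6
h = (b - a)/n = 0.416667

Simpson's rule: (h/3)[f(x₀) + 4f(x₁) + 2f(x₂) + ... + f(xₙ)]

x_0 = 0.7500, f(x_0) = 0.640000, coefficient = 1
x_1 = 1.1667, f(x_1) = 0.423529, coefficient = 4
x_2 = 1.5833, f(x_2) = 0.285149, coefficient = 2
x_3 = 2.0000, f(x_3) = 0.200000, coefficient = 4
x_4 = 2.4167, f(x_4) = 0.146193, coefficient = 2
x_5 = 2.8333, f(x_5) = 0.110769, coefficient = 4
x_6 = 3.2500, f(x_6) = 0.086486, coefficient = 1

I ≈ (0.416667/3) × 4.526364 = 0.628662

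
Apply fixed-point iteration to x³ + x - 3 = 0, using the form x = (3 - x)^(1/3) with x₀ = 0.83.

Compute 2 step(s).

Equation: x³ + x - 3 = 0
Fixed-point form: x = (3 - x)^(1/3)
x₀ = 0.83

x_1 = g(0.830000) = 1.294653
x_2 = g(1.294653) = 1.194733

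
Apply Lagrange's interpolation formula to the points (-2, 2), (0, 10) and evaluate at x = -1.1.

Lagrange interpolation formula:
P(x) = Σ yᵢ × Lᵢ(x)
where Lᵢ(x) = Π_{j≠i} (x - xⱼ)/(xᵢ - xⱼ)

L_0(-1.1) = (-1.1 - 0)/(-2 - 0) = 0.550000
L_1(-1.1) = (-1.1 - (-2))/(0 - (-2)) = 0.450000

P(-1.1) = 2×L_0(-1.1) + 10×L_1(-1.1)
P(-1.1) = 5.600000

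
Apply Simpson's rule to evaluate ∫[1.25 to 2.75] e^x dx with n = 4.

f(x) = e^x
a = 1.25, b = 2.75, n = 4
h = (b - a)/n = 0.375000

Simpson's rule: (h/3)[f(x₀) + 4f(x₁) + 2f(x₂) + ... + f(xₙ)]

x_0 = 1.2500, f(x_0) = 3.490343, coefficient = 1
x_1 = 1.6250, f(x_1) = 5.078419, coefficient = 4
x_2 = 2.0000, f(x_2) = 7.389056, coefficient = 2
x_3 = 2.3750, f(x_3) = 10.751013, coefficient = 4
x_4 = 2.7500, f(x_4) = 15.642632, coefficient = 1

I ≈ (0.375000/3) × 97.228816 = 12.153602
Exact value: 12.152289
Error: 0.001313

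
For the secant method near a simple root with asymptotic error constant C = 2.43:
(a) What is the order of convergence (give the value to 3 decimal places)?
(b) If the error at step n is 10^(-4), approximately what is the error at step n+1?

(a) Secant method has superlinear convergence with order φ = (1+√5)/2 ≈ 1.618.
    This means |e_{n+1}| ≈ C|e_n|^1.618.

(b) With |e_n| = 10^(-4) and C = 2.43:
    |e_{n+1}| ≈ 2.43 × (10^(-4))^1.618 = 2.43 × 10^(-6.47)

(a) ≈ 1.618 (golden ratio); (b) |e_{n+1}| ≈ 8.194e-07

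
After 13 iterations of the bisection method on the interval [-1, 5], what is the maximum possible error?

Bisection error bound: |error| ≤ (b-a)/2^n
|error| ≤ (5 - (-1))/2^13 = 6/2^13
|error| ≤ 0.0007324219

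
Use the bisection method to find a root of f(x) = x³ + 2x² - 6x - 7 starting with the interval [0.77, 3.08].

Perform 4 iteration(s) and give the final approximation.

f(x) = x³ + 2x² - 6x - 7
Initial interval: [0.77, 3.08]

Iteration 1:
  c_1 = (0.770000 + 3.080000)/2 = 1.925000
  f(c_1) = f(1.925000) = -4.005422
  f(a) × f(c) ≥ 0, new interval: [1.925000, 3.080000]
Iteration 2:
  c_2 = (1.925000 + 3.080000)/2 = 2.502500
  f(c_2) = f(2.502500) = 6.181934
  f(a) × f(c) < 0, new interval: [1.925000, 2.502500]
Iteration 3:
  c_3 = (1.925000 + 2.502500)/2 = 2.213750
  f(c_3) = f(2.213750) = 0.367779
  f(a) × f(c) < 0, new interval: [1.925000, 2.213750]
Iteration 4:
  c_4 = (1.925000 + 2.213750)/2 = 2.069375
  f(c_4) = f(2.069375) = -1.989913
  f(a) × f(c) ≥ 0, new interval: [2.069375, 2.213750]

After 4 iteration(s), the approximation is c_4 = 2.069375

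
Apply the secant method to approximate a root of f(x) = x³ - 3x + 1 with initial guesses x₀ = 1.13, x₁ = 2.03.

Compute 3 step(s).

f(x) = x³ - 3x + 1
x₀ = 1.13, x₁ = 2.03

Secant formula: x_{n+1} = x_n - f(x_n)(x_n - x_{n-1})/(f(x_n) - f(x_{n-1}))

Iteration 1:
  f(1.130000) = -0.947103
  f(2.030000) = 3.275427
  x_2 = 2.030000 - 3.275427×(2.030000 - 1.130000)/(3.275427 - (-0.947103))
       = 1.331868
Iteration 2:
  f(2.030000) = 3.275427
  f(1.331868) = -0.633041
  x_3 = 1.331868 - (-0.633041)×(1.331868 - 2.030000)/(-0.633041 - 3.275427)
       = 1.444942
Iteration 3:
  f(1.331868) = -0.633041
  f(1.444942) = -0.317994
  x_4 = 1.444942 - (-0.317994)×(1.444942 - 1.331868)/(-0.317994 - (-0.633041))
       = 1.559074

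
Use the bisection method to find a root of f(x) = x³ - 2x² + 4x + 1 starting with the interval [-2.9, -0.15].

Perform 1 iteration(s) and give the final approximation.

f(x) = x³ - 2x² + 4x + 1
Initial interval: [-2.9, -0.15]

Iteration 1:
  c_1 = (-2.900000 + (-0.150000))/2 = -1.525000
  f(c_1) = f(-1.525000) = -13.297828
  f(a) × f(c) ≥ 0, new interval: [-1.525000, -0.150000]

After 1 iteration(s), the approximation is c_1 = -1.525000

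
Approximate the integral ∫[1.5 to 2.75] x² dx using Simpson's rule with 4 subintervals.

f(x) = x²
a = 1.5, b = 2.75, n = 4
h = (b - a)/n = 0.312500

Simpson's rule: (h/3)[f(x₀) + 4f(x₁) + 2f(x₂) + ... + f(xₙ)]

x_0 = 1.5000, f(x_0) = 2.250000, coefficient = 1
x_1 = 1.8125, f(x_1) = 3.285156, coefficient = 4
x_2 = 2.1250, f(x_2) = 4.515625, coefficient = 2
x_3 = 2.4375, f(x_3) = 5.941406, coefficient = 4
x_4 = 2.7500, f(x_4) = 7.562500, coefficient = 1

I ≈ (0.312500/3) × 55.750000 = 5.807292
Exact value: 5.807292
Error: 0.000000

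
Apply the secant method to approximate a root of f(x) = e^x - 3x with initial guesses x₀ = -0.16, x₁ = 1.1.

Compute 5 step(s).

f(x) = e^x - 3x
x₀ = -0.16, x₁ = 1.1

Secant formula: x_{n+1} = x_n - f(x_n)(x_n - x_{n-1})/(f(x_n) - f(x_{n-1}))

Iteration 1:
  f(-0.160000) = 1.332144
  f(1.100000) = -0.295834
  x_2 = 1.100000 - (-0.295834)×(1.100000 - (-0.160000))/(-0.295834 - 1.332144)
       = 0.871034
Iteration 2:
  f(1.100000) = -0.295834
  f(0.871034) = -0.223722
  x_3 = 0.871034 - (-0.223722)×(0.871034 - 1.100000)/(-0.223722 - (-0.295834))
       = 0.160685
Iteration 3:
  f(0.871034) = -0.223722
  f(0.160685) = 0.692260
  x_4 = 0.160685 - 0.692260×(0.160685 - 0.871034)/(0.692260 - (-0.223722))
       = 0.697537
Iteration 4:
  f(0.160685) = 0.692260
  f(0.697537) = -0.083812
  x_5 = 0.697537 - (-0.083812)×(0.697537 - 0.160685)/(-0.083812 - 0.692260)
       = 0.639559
Iteration 5:
  f(0.697537) = -0.083812
  f(0.639559) = -0.023033
  x_6 = 0.639559 - (-0.023033)×(0.639559 - 0.697537)/(-0.023033 - (-0.083812))
       = 0.617588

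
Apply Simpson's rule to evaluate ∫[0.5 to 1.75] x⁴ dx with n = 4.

f(x) = x⁴
a = 0.5, b = 1.75, n = 4
h = (b - a)/n = 0.312500

Simpson's rule: (h/3)[f(x₀) + 4f(x₁) + 2f(x₂) + ... + f(xₙ)]

x_0 = 0.5000, f(x_0) = 0.062500, coefficient = 1
x_1 = 0.8125, f(x_1) = 0.435806, coefficient = 4
x_2 = 1.1250, f(x_2) = 1.601807, coefficient = 2
x_3 = 1.4375, f(x_3) = 4.270035, coefficient = 4
x_4 = 1.7500, f(x_4) = 9.378906, coefficient = 1

I ≈ (0.312500/3) × 31.468384 = 3.277957
Exact value: 3.276367
Error: 0.001589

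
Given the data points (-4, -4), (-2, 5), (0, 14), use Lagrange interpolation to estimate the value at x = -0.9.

Lagrange interpolation formula:
P(x) = Σ yᵢ × Lᵢ(x)
where Lᵢ(x) = Π_{j≠i} (x - xⱼ)/(xᵢ - xⱼ)

L_0(-0.9) = (-0.9 - (-2))/(-4 - (-2)) × (-0.9 - 0)/(-4 - 0) = -0.123750
L_1(-0.9) = (-0.9 - (-4))/(-2 - (-4)) × (-0.9 - 0)/(-2 - 0) = 0.697500
L_2(-0.9) = (-0.9 - (-4))/(0 - (-4)) × (-0.9 - (-2))/(0 - (-2)) = 0.426250

P(-0.9) = (-4)×L_0(-0.9) + 5×L_1(-0.9) + 14×L_2(-0.9)
P(-0.9) = 9.950000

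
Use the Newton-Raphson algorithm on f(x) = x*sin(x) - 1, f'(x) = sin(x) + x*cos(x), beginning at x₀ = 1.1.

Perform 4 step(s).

f(x) = x*sin(x) - 1
f'(x) = sin(x) + x*cos(x)
x₀ = 1.1

Newton-Raphson formula: x_{n+1} = x_n - f(x_n)/f'(x_n)

Iteration 1:
  f(1.100000) = -0.019672
  f'(1.100000) = 1.390163
  x_1 = 1.100000 - (-0.019672)/1.390163 = 1.114151
Iteration 2:
  f(1.114151) = -0.000009
  f'(1.114151) = 1.388810
  x_2 = 1.114151 - (-0.000009)/1.388810 = 1.114157
Iteration 3:
  f(1.114157) = 0.000000
  f'(1.114157) = 1.388809
  x_3 = 1.114157 - 0.000000/1.388809 = 1.114157
Iteration 4:
  f(1.114157) = 0.000000
  f'(1.114157) = 1.388809
  x_4 = 1.114157 - 0.000000/1.388809 = 1.114157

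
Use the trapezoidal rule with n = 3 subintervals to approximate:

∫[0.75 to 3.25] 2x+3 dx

f(x) = 2x+3
a = 0.75, b = 3.25, n = 3
h = (b - a)/n = 0.833333

Trapezoidal rule: (h/2)[f(x₀) + 2f(x₁) + 2f(x₂) + ... + f(xₙ)]

x_0 = 0.7500, f(x_0) = 4.500000, coefficient = 1
x_1 = 1.5833, f(x_1) = 6.166667, coefficient = 2
x_2 = 2.4167, f(x_2) = 7.833333, coefficient = 2
x_3 = 3.2500, f(x_3) = 9.500000, coefficient = 1

I ≈ (0.833333/2) × 42.000000 = 17.500000
Exact value: 17.500000
Error: 0.000000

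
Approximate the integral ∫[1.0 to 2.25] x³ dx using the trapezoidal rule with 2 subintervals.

f(x) = x³
a = 1.0, b = 2.25, n = 2
h = (b - a)/n = 0.625000

Trapezoidal rule: (h/2)[f(x₀) + 2f(x₁) + 2f(x₂) + ... + f(xₙ)]

x_0 = 1.0000, f(x_0) = 1.000000, coefficient = 1
x_1 = 1.6250, f(x_1) = 4.291016, coefficient = 2
x_2 = 2.2500, f(x_2) = 11.390625, coefficient = 1

I ≈ (0.625000/2) × 20.972656 = 6.553955
Exact value: 6.157227
Error: 0.396729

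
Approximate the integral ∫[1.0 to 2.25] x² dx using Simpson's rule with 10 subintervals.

f(x) = x²
a = 1.0, b = 2.25, n = 10
h = (b - a)/n = 0.125000

Simpson's rule: (h/3)[f(x₀) + 4f(x₁) + 2f(x₂) + ... + f(xₙ)]

x_0 = 1.0000, f(x_0) = 1.000000, coefficient = 1
x_1 = 1.1250, f(x_1) = 1.265625, coefficient = 4
x_2 = 1.2500, f(x_2) = 1.562500, coefficient = 2
x_3 = 1.3750, f(x_3) = 1.890625, coefficient = 4
x_4 = 1.5000, f(x_4) = 2.250000, coefficient = 2
x_5 = 1.6250, f(x_5) = 2.640625, coefficient = 4
x_6 = 1.7500, f(x_6) = 3.062500, coefficient = 2
x_7 = 1.8750, f(x_7) = 3.515625, coefficient = 4
x_8 = 2.0000, f(x_8) = 4.000000, coefficient = 2
x_9 = 2.1250, f(x_9) = 4.515625, coefficient = 4
x_10 = 2.2500, f(x_10) = 5.062500, coefficient = 1

I ≈ (0.125000/3) × 83.125000 = 3.463542
Exact value: 3.463542
Error: 0.000000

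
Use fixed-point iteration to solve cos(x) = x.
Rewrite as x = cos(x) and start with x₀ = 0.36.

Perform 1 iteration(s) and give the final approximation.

Equation: cos(x) = x
Fixed-point form: x = cos(x)
x₀ = 0.36

x_1 = g(0.360000) = 0.935897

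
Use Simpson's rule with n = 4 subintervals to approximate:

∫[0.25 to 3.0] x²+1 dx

f(x) = x²+1
a = 0.25, b = 3.0, n = 4
h = (b - a)/n = 0.687500

Simpson's rule: (h/3)[f(x₀) + 4f(x₁) + 2f(x₂) + ... + f(xₙ)]

x_0 = 0.2500, f(x_0) = 1.062500, coefficient = 1
x_1 = 0.9375, f(x_1) = 1.878906, coefficient = 4
x_2 = 1.6250, f(x_2) = 3.640625, coefficient = 2
x_3 = 2.3125, f(x_3) = 6.347656, coefficient = 4
x_4 = 3.0000, f(x_4) = 10.000000, coefficient = 1

I ≈ (0.687500/3) × 51.250000 = 11.744792
Exact value: 11.744792
Error: 0.000000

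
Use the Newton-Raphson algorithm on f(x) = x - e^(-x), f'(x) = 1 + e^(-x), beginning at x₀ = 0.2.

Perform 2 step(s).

f(x) = x - e^(-x)
f'(x) = 1 + e^(-x)
x₀ = 0.2

Newton-Raphson formula: x_{n+1} = x_n - f(x_n)/f'(x_n)

Iteration 1:
  f(0.200000) = -0.618731
  f'(0.200000) = 1.818731
  x_1 = 0.200000 - (-0.618731)/1.818731 = 0.540199
Iteration 2:
  f(0.540199) = -0.042433
  f'(0.540199) = 1.582632
  x_2 = 0.540199 - (-0.042433)/1.582632 = 0.567011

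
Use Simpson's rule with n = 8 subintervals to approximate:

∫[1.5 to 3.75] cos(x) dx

f(x) = cos(x)
a = 1.5, b = 3.75, n = 8
h = (b - a)/n = 0.281250

Simpson's rule: (h/3)[f(x₀) + 4f(x₁) + 2f(x₂) + ... + f(xₙ)]

x_0 = 1.5000, f(x_0) = 0.070737, coefficient = 1
x_1 = 1.7812, f(x_1) = -0.208904, coefficient = 4
x_2 = 2.0625, f(x_2) = -0.472128, coefficient = 2
x_3 = 2.3438, f(x_3) = -0.698253, coefficient = 4
x_4 = 2.6250, f(x_4) = -0.869507, coefficient = 2
x_5 = 2.9062, f(x_5) = -0.972434, coefficient = 4
x_6 = 3.1875, f(x_6) = -0.998946, coefficient = 2
x_7 = 3.4688, f(x_7) = -0.946960, coefficient = 4
x_8 = 3.7500, f(x_8) = -0.820559, coefficient = 1

I ≈ (0.281250/3) × -16.737188 = -1.569111
Exact value: -1.569056
Error: 0.000055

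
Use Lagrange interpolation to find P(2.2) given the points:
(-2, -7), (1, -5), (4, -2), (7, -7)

Lagrange interpolation formula:
P(x) = Σ yᵢ × Lᵢ(x)
where Lᵢ(x) = Π_{j≠i} (x - xⱼ)/(xᵢ - xⱼ)

L_0(2.2) = (2.2 - 1)/(-2 - 1) × (2.2 - 4)/(-2 - 4) × (2.2 - 7)/(-2 - 7) = -0.064000
L_1(2.2) = (2.2 - (-2))/(1 - (-2)) × (2.2 - 4)/(1 - 4) × (2.2 - 7)/(1 - 7) = 0.672000
L_2(2.2) = (2.2 - (-2))/(4 - (-2)) × (2.2 - 1)/(4 - 1) × (2.2 - 7)/(4 - 7) = 0.448000
L_3(2.2) = (2.2 - (-2))/(7 - (-2)) × (2.2 - 1)/(7 - 1) × (2.2 - 4)/(7 - 4) = -0.056000

P(2.2) = (-7)×L_0(2.2) + (-5)×L_1(2.2) + (-2)×L_2(2.2) + (-7)×L_3(2.2)
P(2.2) = -3.416000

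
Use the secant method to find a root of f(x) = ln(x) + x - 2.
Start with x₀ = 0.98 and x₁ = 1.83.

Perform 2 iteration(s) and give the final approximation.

f(x) = ln(x) + x - 2
x₀ = 0.98, x₁ = 1.83

Secant formula: x_{n+1} = x_n - f(x_n)(x_n - x_{n-1})/(f(x_n) - f(x_{n-1}))

Iteration 1:
  f(0.980000) = -1.040203
  f(1.830000) = 0.434316
  x_2 = 1.830000 - 0.434316×(1.830000 - 0.980000)/(0.434316 - (-1.040203))
       = 1.579635
Iteration 2:
  f(1.830000) = 0.434316
  f(1.579635) = 0.036828
  x_3 = 1.579635 - 0.036828×(1.579635 - 1.830000)/(0.036828 - 0.434316)
       = 1.556438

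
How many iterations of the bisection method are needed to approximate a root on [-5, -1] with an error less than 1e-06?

We need (b-a)/2^n ≤ 1e-06
(-1 - (-5))/2^n ≤ 1e-06
4/2^n ≤ 1e-06
2^n ≥ 4000000
n ≥ log₂(4000000) = 21.93
n ≥ 22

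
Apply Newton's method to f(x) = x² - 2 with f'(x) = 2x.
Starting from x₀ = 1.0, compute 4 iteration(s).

f(x) = x² - 2
f'(x) = 2x
x₀ = 1.0

Newton-Raphson formula: x_{n+1} = x_n - f(x_n)/f'(x_n)

Iteration 1:
  f(1.000000) = -1.000000
  f'(1.000000) = 2.000000
  x_1 = 1.000000 - (-1.000000)/2.000000 = 1.500000
Iteration 2:
  f(1.500000) = 0.250000
  f'(1.500000) = 3.000000
  x_2 = 1.500000 - 0.250000/3.000000 = 1.416667
Iteration 3:
  f(1.416667) = 0.006944
  f'(1.416667) = 2.833333
  x_3 = 1.416667 - 0.006944/2.833333 = 1.414216
Iteration 4:
  f(1.414216) = 0.000006
  f'(1.414216) = 2.828431
  x_4 = 1.414216 - 0.000006/2.828431 = 1.414214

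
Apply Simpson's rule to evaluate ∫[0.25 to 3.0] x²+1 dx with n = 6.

f(x) = x²+1
a = 0.25, b = 3.0, n = 6
h = (b - a)/n = 0.458333

Simpson's rule: (h/3)[f(x₀) + 4f(x₁) + 2f(x₂) + ... + f(xₙ)]

x_0 = 0.2500, f(x_0) = 1.062500, coefficient = 1
x_1 = 0.7083, f(x_1) = 1.501736, coefficient = 4
x_2 = 1.1667, f(x_2) = 2.361111, coefficient = 2
x_3 = 1.6250, f(x_3) = 3.640625, coefficient = 4
x_4 = 2.0833, f(x_4) = 5.340278, coefficient = 2
x_5 = 2.5417, f(x_5) = 7.460069, coefficient = 4
x_6 = 3.0000, f(x_6) = 10.000000, coefficient = 1

I ≈ (0.458333/3) × 76.875000 = 11.744792
Exact value: 11.744792
Error: 0.000000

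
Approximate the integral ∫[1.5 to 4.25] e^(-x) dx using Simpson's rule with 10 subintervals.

f(x) = e^(-x)
a = 1.5, b = 4.25, n = 10
h = (b - a)/n = 0.275000

Simpson's rule: (h/3)[f(x₀) + 4f(x₁) + 2f(x₂) + ... + f(xₙ)]

x_0 = 1.5000, f(x_0) = 0.223130, coefficient = 1
x_1 = 1.7750, f(x_1) = 0.169483, coefficient = 4
x_2 = 2.0500, f(x_2) = 0.128735, coefficient = 2
x_3 = 2.3250, f(x_3) = 0.097783, coefficient = 4
x_4 = 2.6000, f(x_4) = 0.074274, coefficient = 2
x_5 = 2.8750, f(x_5) = 0.056416, coefficient = 4
x_6 = 3.1500, f(x_6) = 0.042852, coefficient = 2
x_7 = 3.4250, f(x_7) = 0.032549, coefficient = 4
x_8 = 3.7000, f(x_8) = 0.024724, coefficient = 2
x_9 = 3.9750, f(x_9) = 0.018779, coefficient = 4
x_10 = 4.2500, f(x_10) = 0.014264, coefficient = 1

I ≈ (0.275000/3) × 2.278609 = 0.208873
Exact value: 0.208866
Error: 0.000007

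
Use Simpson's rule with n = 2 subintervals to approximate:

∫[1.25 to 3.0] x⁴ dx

f(x) = x⁴
a = 1.25, b = 3.0, n = 2
h = (b - a)/n = 0.875000

Simpson's rule: (h/3)[f(x₀) + 4f(x₁) + 2f(x₂) + ... + f(xₙ)]

x_0 = 1.2500, f(x_0) = 2.441406, coefficient = 1
x_1 = 2.1250, f(x_1) = 20.390869, coefficient = 4
x_2 = 3.0000, f(x_2) = 81.000000, coefficient = 1

I ≈ (0.875000/3) × 165.004883 = 48.126424
Exact value: 47.989648
Error: 0.136776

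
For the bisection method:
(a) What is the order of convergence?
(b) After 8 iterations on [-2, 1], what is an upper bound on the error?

(a) Bisection has linear (order 1) convergence; the error is halved each step.

(b) Error bound = (b-a)/2^n = (1 - (-2))/2^{8}
    = 3/2^{8}

(a) 1 (linear); (b) error ≤ 1.17e-02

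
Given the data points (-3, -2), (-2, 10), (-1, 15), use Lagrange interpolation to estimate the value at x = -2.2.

Lagrange interpolation formula:
P(x) = Σ yᵢ × Lᵢ(x)
where Lᵢ(x) = Π_{j≠i} (x - xⱼ)/(xᵢ - xⱼ)

L_0(-2.2) = (-2.2 - (-2))/(-3 - (-2)) × (-2.2 - (-1))/(-3 - (-1)) = 0.120000
L_1(-2.2) = (-2.2 - (-3))/(-2 - (-3)) × (-2.2 - (-1))/(-2 - (-1)) = 0.960000
L_2(-2.2) = (-2.2 - (-3))/(-1 - (-3)) × (-2.2 - (-2))/(-1 - (-2)) = -0.080000

P(-2.2) = (-2)×L_0(-2.2) + 10×L_1(-2.2) + 15×L_2(-2.2)
P(-2.2) = 8.160000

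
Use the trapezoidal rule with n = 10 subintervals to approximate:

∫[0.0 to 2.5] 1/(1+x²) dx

f(x) = 1/(1+x²)
a = 0.0, b = 2.5, n = 10
h = (b - a)/n = 0.250000

Trapezoidal rule: (h/2)[f(x₀) + 2f(x₁) + 2f(x₂) + ... + f(xₙ)]

x_0 = 0.0000, f(x_0) = 1.000000, coefficient = 1
x_1 = 0.2500, f(x_1) = 0.941176, coefficient = 2
x_2 = 0.5000, f(x_2) = 0.800000, coefficient = 2
x_3 = 0.7500, f(x_3) = 0.640000, coefficient = 2
x_4 = 1.0000, f(x_4) = 0.500000, coefficient = 2
x_5 = 1.2500, f(x_5) = 0.390244, coefficient = 2
x_6 = 1.5000, f(x_6) = 0.307692, coefficient = 2
x_7 = 1.7500, f(x_7) = 0.246154, coefficient = 2
x_8 = 2.0000, f(x_8) = 0.200000, coefficient = 2
x_9 = 2.2500, f(x_9) = 0.164948, coefficient = 2
x_10 = 2.5000, f(x_10) = 0.137931, coefficient = 1

I ≈ (0.250000/2) × 9.518361 = 1.189795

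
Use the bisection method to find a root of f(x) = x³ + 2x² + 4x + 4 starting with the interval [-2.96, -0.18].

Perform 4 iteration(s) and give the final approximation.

f(x) = x³ + 2x² + 4x + 4
Initial interval: [-2.96, -0.18]

Iteration 1:
  c_1 = (-2.960000 + (-0.180000))/2 = -1.570000
  f(c_1) = f(-1.570000) = -1.220093
  f(a) × f(c) ≥ 0, new interval: [-1.570000, -0.180000]
Iteration 2:
  c_2 = (-1.570000 + (-0.180000))/2 = -0.875000
  f(c_2) = f(-0.875000) = 1.361328
  f(a) × f(c) < 0, new interval: [-1.570000, -0.875000]
Iteration 3:
  c_3 = (-1.570000 + (-0.875000))/2 = -1.222500
  f(c_3) = f(-1.222500) = 0.271979
  f(a) × f(c) < 0, new interval: [-1.570000, -1.222500]
Iteration 4:
  c_4 = (-1.570000 + (-1.222500))/2 = -1.396250
  f(c_4) = f(-1.396250) = -0.407981
  f(a) × f(c) ≥ 0, new interval: [-1.396250, -1.222500]

After 4 iteration(s), the approximation is c_4 = -1.396250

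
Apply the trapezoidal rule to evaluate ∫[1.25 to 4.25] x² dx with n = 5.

f(x) = x²
a = 1.25, b = 4.25, n = 5
h = (b - a)/n = 0.600000

Trapezoidal rule: (h/2)[f(x₀) + 2f(x₁) + 2f(x₂) + ... + f(xₙ)]

x_0 = 1.2500, f(x_0) = 1.562500, coefficient = 1
x_1 = 1.8500, f(x_1) = 3.422500, coefficient = 2
x_2 = 2.4500, f(x_2) = 6.002500, coefficient = 2
x_3 = 3.0500, f(x_3) = 9.302500, coefficient = 2
x_4 = 3.6500, f(x_4) = 13.322500, coefficient = 2
x_5 = 4.2500, f(x_5) = 18.062500, coefficient = 1

I ≈ (0.600000/2) × 83.725000 = 25.117500
Exact value: 24.937500
Error: 0.180000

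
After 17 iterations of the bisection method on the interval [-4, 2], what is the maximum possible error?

Bisection error bound: |error| ≤ (b-a)/2^n
|error| ≤ (2 - (-4))/2^17 = 6/2^17
|error| ≤ 0.0000457764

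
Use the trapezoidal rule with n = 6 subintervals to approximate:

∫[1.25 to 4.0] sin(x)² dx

f(x) = sin(x)²
a = 1.25, b = 4.0, n = 6
h = (b - a)/n = 0.458333

Trapezoidal rule: (h/2)[f(x₀) + 2f(x₁) + 2f(x₂) + ... + f(xₙ)]

x_0 = 1.2500, f(x_0) = 0.900572, coefficient = 1
x_1 = 1.7083, f(x_1) = 0.981203, coefficient = 2
x_2 = 2.1667, f(x_2) = 0.685022, coefficient = 2
x_3 = 2.6250, f(x_3) = 0.243957, coefficient = 2
x_4 = 3.0833, f(x_4) = 0.003390, coefficient = 2
x_5 = 3.5417, f(x_5) = 0.151700, coefficient = 2
x_6 = 4.0000, f(x_6) = 0.572750, coefficient = 1

I ≈ (0.458333/2) × 5.603865 = 1.284219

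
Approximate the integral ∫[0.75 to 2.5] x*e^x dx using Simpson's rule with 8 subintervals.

f(x) = x*e^x
a = 0.75, b = 2.5, n = 8
h = (b - a)/n = 0.218750

Simpson's rule: (h/3)[f(x₀) + 4f(x₁) + 2f(x₂) + ... + f(xₙ)]

x_0 = 0.7500, f(x_0) = 1.587750, coefficient = 1
x_1 = 0.9688, f(x_1) = 2.552316, coefficient = 4
x_2 = 1.1875, f(x_2) = 3.893663, coefficient = 2
x_3 = 1.4062, f(x_3) = 5.738378, coefficient = 4
x_4 = 1.6250, f(x_4) = 8.252431, coefficient = 2
x_5 = 1.8438, f(x_5) = 11.652859, coefficient = 4
x_6 = 2.0625, f(x_6) = 16.222819, coefficient = 2
x_7 = 2.2812, f(x_7) = 22.330948, coefficient = 4
x_8 = 2.5000, f(x_8) = 30.456235, coefficient = 1

I ≈ (0.218750/3) × 257.879816 = 18.803737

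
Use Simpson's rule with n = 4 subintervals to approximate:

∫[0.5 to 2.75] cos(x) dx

f(x) = cos(x)
a = 0.5, b = 2.75, n = 4
h = (b - a)/n = 0.562500

Simpson's rule: (h/3)[f(x₀) + 4f(x₁) + 2f(x₂) + ... + f(xₙ)]

x_0 = 0.5000, f(x_0) = 0.877583, coefficient = 1
x_1 = 1.0625, f(x_1) = 0.486690, coefficient = 4
x_2 = 1.6250, f(x_2) = -0.054177, coefficient = 2
x_3 = 2.1875, f(x_3) = -0.578349, coefficient = 4
x_4 = 2.7500, f(x_4) = -0.924302, coefficient = 1

I ≈ (0.562500/3) × -0.521712 = -0.097821
Exact value: -0.097765
Error: 0.000056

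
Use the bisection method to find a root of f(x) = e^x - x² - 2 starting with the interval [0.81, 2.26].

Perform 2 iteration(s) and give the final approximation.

f(x) = e^x - x² - 2
Initial interval: [0.81, 2.26]

Iteration 1:
  c_1 = (0.810000 + 2.260000)/2 = 1.535000
  f(c_1) = f(1.535000) = 0.285101
  f(a) × f(c) < 0, new interval: [0.810000, 1.535000]
Iteration 2:
  c_2 = (0.810000 + 1.535000)/2 = 1.172500
  f(c_2) = f(1.172500) = -0.144699
  f(a) × f(c) ≥ 0, new interval: [1.172500, 1.535000]

After 2 iteration(s), the approximation is c_2 = 1.172500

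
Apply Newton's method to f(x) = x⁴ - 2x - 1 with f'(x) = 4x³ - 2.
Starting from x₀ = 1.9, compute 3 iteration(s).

f(x) = x⁴ - 2x - 1
f'(x) = 4x³ - 2
x₀ = 1.9

Newton-Raphson formula: x_{n+1} = x_n - f(x_n)/f'(x_n)

Iteration 1:
  f(1.900000) = 8.232100
  f'(1.900000) = 25.436000
  x_1 = 1.900000 - 8.232100/25.436000 = 1.576360
Iteration 2:
  f(1.576360) = 2.022066
  f'(1.576360) = 13.668465
  x_2 = 1.576360 - 2.022066/13.668465 = 1.428424
Iteration 3:
  f(1.428424) = 0.306361
  f'(1.428424) = 9.658190
  x_3 = 1.428424 - 0.306361/9.658190 = 1.396703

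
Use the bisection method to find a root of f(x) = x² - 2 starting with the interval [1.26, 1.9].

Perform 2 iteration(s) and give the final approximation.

f(x) = x² - 2
Initial interval: [1.26, 1.9]

Iteration 1:
  c_1 = (1.260000 + 1.900000)/2 = 1.580000
  f(c_1) = f(1.580000) = 0.496400
  f(a) × f(c) < 0, new interval: [1.260000, 1.580000]
Iteration 2:
  c_2 = (1.260000 + 1.580000)/2 = 1.420000
  f(c_2) = f(1.420000) = 0.016400
  f(a) × f(c) < 0, new interval: [1.260000, 1.420000]

After 2 iteration(s), the approximation is c_2 = 1.420000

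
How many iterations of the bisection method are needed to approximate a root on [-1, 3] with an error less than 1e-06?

We need (b-a)/2^n ≤ 1e-06
(3 - (-1))/2^n ≤ 1e-06
4/2^n ≤ 1e-06
2^n ≥ 4000000
n ≥ log₂(4000000) = 21.93
n ≥ 22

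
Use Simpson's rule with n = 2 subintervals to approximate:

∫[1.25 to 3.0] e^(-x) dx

f(x) = e^(-x)
a = 1.25, b = 3.0, n = 2
h = (b - a)/n = 0.875000

Simpson's rule: (h/3)[f(x₀) + 4f(x₁) + 2f(x₂) + ... + f(xₙ)]

x_0 = 1.2500, f(x_0) = 0.286505, coefficient = 1
x_1 = 2.1250, f(x_1) = 0.119433, coefficient = 4
x_2 = 3.0000, f(x_2) = 0.049787, coefficient = 1

I ≈ (0.875000/3) × 0.814024 = 0.237424
Exact value: 0.236718
Error: 0.000706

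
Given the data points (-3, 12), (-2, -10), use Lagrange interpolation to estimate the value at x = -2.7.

Lagrange interpolation formula:
P(x) = Σ yᵢ × Lᵢ(x)
where Lᵢ(x) = Π_{j≠i} (x - xⱼ)/(xᵢ - xⱼ)

L_0(-2.7) = (-2.7 - (-2))/(-3 - (-2)) = 0.700000
L_1(-2.7) = (-2.7 - (-3))/(-2 - (-3)) = 0.300000

P(-2.7) = 12×L_0(-2.7) + (-10)×L_1(-2.7)
P(-2.7) = 5.400000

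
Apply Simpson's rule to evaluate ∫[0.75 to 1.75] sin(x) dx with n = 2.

f(x) = sin(x)
a = 0.75, b = 1.75, n = 2
h = (b - a)/n = 0.500000

Simpson's rule: (h/3)[f(x₀) + 4f(x₁) + 2f(x₂) + ... + f(xₙ)]

x_0 = 0.7500, f(x_0) = 0.681639, coefficient = 1
x_1 = 1.2500, f(x_1) = 0.948985, coefficient = 4
x_2 = 1.7500, f(x_2) = 0.983986, coefficient = 1

I ≈ (0.500000/3) × 5.461563 = 0.910261
Exact value: 0.909935
Error: 0.000326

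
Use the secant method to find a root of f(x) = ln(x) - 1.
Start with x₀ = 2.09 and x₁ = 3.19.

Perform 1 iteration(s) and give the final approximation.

f(x) = ln(x) - 1
x₀ = 2.09, x₁ = 3.19

Secant formula: x_{n+1} = x_n - f(x_n)(x_n - x_{n-1})/(f(x_n) - f(x_{n-1}))

Iteration 1:
  f(2.090000) = -0.262836
  f(3.190000) = 0.160021
  x_2 = 3.190000 - 0.160021×(3.190000 - 2.090000)/(0.160021 - (-0.262836))
       = 2.773729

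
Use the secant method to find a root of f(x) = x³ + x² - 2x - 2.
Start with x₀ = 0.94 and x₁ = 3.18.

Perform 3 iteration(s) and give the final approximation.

f(x) = x³ + x² - 2x - 2
x₀ = 0.94, x₁ = 3.18

Secant formula: x_{n+1} = x_n - f(x_n)(x_n - x_{n-1})/(f(x_n) - f(x_{n-1}))

Iteration 1:
  f(0.940000) = -2.165816
  f(3.180000) = 33.909832
  x_2 = 3.180000 - 33.909832×(3.180000 - 0.940000)/(33.909832 - (-2.165816))
       = 1.074479
Iteration 2:
  f(3.180000) = 33.909832
  f(1.074479) = -1.753960
  x_3 = 1.074479 - (-1.753960)×(1.074479 - 3.180000)/(-1.753960 - 33.909832)
       = 1.178030
Iteration 3:
  f(1.074479) = -1.753960
  f(1.178030) = -1.333490
  x_4 = 1.178030 - (-1.333490)×(1.178030 - 1.074479)/(-1.333490 - (-1.753960))
       = 1.506432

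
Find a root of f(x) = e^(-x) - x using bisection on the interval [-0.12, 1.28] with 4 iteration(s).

f(x) = e^(-x) - x
Initial interval: [-0.12, 1.28]

Iteration 1:
  c_1 = (-0.120000 + 1.280000)/2 = 0.580000
  f(c_1) = f(0.580000) = -0.020102
  f(a) × f(c) < 0, new interval: [-0.120000, 0.580000]
Iteration 2:
  c_2 = (-0.120000 + 0.580000)/2 = 0.230000
  f(c_2) = f(0.230000) = 0.564534
  f(a) × f(c) ≥ 0, new interval: [0.230000, 0.580000]
Iteration 3:
  c_3 = (0.230000 + 0.580000)/2 = 0.405000
  f(c_3) = f(0.405000) = 0.261977
  f(a) × f(c) ≥ 0, new interval: [0.405000, 0.580000]
Iteration 4:
  c_4 = (0.405000 + 0.580000)/2 = 0.492500
  f(c_4) = f(0.492500) = 0.118597
  f(a) × f(c) ≥ 0, new interval: [0.492500, 0.580000]

After 4 iteration(s), the approximation is c_4 = 0.492500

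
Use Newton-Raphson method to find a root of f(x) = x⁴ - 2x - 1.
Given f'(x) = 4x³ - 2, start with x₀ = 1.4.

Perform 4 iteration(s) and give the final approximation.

f(x) = x⁴ - 2x - 1
f'(x) = 4x³ - 2
x₀ = 1.4

Newton-Raphson formula: x_{n+1} = x_n - f(x_n)/f'(x_n)

Iteration 1:
  f(1.400000) = 0.041600
  f'(1.400000) = 8.976000
  x_1 = 1.400000 - 0.041600/8.976000 = 1.395365
Iteration 2:
  f(1.395365) = 0.000252
  f'(1.395365) = 8.867355
  x_2 = 1.395365 - 0.000252/8.867355 = 1.395337
Iteration 3:
  f(1.395337) = 0.000000
  f'(1.395337) = 8.866691
  x_3 = 1.395337 - 0.000000/8.866691 = 1.395337
Iteration 4:
  f(1.395337) = 0.000000
  f'(1.395337) = 8.866691
  x_4 = 1.395337 - 0.000000/8.866691 = 1.395337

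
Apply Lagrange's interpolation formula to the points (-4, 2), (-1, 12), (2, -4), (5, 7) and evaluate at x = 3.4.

Lagrange interpolation formula:
P(x) = Σ yᵢ × Lᵢ(x)
where Lᵢ(x) = Π_{j≠i} (x - xⱼ)/(xᵢ - xⱼ)

L_0(3.4) = (3.4 - (-1))/(-4 - (-1)) × (3.4 - 2)/(-4 - 2) × (3.4 - 5)/(-4 - 5) = 0.060840
L_1(3.4) = (3.4 - (-4))/(-1 - (-4)) × (3.4 - 2)/(-1 - 2) × (3.4 - 5)/(-1 - 5) = -0.306963
L_2(3.4) = (3.4 - (-4))/(2 - (-4)) × (3.4 - (-1))/(2 - (-1)) × (3.4 - 5)/(2 - 5) = 0.964741
L_3(3.4) = (3.4 - (-4))/(5 - (-4)) × (3.4 - (-1))/(5 - (-1)) × (3.4 - 2)/(5 - 2) = 0.281383

P(3.4) = 2×L_0(3.4) + 12×L_1(3.4) + (-4)×L_2(3.4) + 7×L_3(3.4)
P(3.4) = -5.451160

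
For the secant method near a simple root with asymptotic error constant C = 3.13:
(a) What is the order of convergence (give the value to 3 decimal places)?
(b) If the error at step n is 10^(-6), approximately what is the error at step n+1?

(a) Secant method has superlinear convergence with order φ = (1+√5)/2 ≈ 1.618.
    This means |e_{n+1}| ≈ C|e_n|^1.618.

(b) With |e_n| = 10^(-6) and C = 3.13:
    |e_{n+1}| ≈ 3.13 × (10^(-6))^1.618 = 3.13 × 10^(-9.71)

(a) ≈ 1.618 (golden ratio); (b) |e_{n+1}| ≈ 6.128e-10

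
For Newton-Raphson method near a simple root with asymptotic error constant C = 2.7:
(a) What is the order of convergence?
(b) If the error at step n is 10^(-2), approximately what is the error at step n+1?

(a) Newton-Raphson has quadratic (order 2) convergence near simple roots.
    This means |e_{n+1}| ≈ C|e_n|².

(b) With |e_n| = 10^(-2) and C = 2.7:
    |e_{n+1}| ≈ 2.7 × (10^(-2))² = 2.7 × 10^(-4)

(a) 2 (quadratic); (b) |e_{n+1}| ≈ 2.700e-04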